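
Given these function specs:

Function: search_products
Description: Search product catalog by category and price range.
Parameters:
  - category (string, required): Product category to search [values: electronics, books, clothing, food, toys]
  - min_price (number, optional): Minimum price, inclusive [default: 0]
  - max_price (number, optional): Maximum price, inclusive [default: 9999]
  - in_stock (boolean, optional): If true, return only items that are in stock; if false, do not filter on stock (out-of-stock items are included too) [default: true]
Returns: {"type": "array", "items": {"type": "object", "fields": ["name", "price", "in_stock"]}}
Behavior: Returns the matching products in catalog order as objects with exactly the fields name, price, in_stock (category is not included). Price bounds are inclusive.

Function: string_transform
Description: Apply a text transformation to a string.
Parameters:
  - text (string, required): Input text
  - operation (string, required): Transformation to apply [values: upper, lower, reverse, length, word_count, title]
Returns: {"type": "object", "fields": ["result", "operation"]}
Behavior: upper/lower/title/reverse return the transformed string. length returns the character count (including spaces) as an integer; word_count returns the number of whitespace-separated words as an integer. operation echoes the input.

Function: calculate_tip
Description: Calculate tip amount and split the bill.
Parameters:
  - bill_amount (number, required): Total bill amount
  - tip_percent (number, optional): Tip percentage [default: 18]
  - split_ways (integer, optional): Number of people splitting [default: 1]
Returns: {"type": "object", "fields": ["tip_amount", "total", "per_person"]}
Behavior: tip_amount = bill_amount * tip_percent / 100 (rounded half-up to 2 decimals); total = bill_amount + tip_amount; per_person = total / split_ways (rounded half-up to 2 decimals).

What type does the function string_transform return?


The string_transform spec declares Returns: {"type": "object", "fields": ["result", "operation"]}
Type:
object


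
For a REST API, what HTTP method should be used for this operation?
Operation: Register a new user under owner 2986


GET = read, POST = create, PUT = update/replace, DELETE = remove
This operation is a create.
POST


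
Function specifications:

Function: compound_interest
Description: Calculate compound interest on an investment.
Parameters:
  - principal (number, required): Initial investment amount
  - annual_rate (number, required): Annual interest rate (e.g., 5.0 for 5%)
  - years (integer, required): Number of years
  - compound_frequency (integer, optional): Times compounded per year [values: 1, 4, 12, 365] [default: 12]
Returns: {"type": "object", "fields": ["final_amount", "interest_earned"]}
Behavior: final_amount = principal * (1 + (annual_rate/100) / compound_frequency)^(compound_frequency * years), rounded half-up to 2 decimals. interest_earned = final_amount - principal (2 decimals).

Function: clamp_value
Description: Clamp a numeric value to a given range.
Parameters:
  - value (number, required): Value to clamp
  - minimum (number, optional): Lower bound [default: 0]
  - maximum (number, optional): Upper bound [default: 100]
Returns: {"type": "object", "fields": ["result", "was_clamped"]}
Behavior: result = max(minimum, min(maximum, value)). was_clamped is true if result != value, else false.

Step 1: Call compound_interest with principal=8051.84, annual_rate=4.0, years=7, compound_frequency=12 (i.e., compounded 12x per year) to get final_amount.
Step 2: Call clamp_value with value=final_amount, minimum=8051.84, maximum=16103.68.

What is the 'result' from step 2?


Step 1: compound_interest
  rate per period = 4.0/100/12 = 0.003333333333 (keep full precision); periods = 12 * 7 = 84
  (1 + 0.003333333333)^84 = 1.32251386
  final_amount = 8051.84 * 1.32251386 = 10648.67003 -> 10648.67
  interest_earned = 10648.67 - 8051.84 = 2596.83
  -> final_amount = 10648.67
Step 2: clamp_value(value=10648.67, minimum=8051.84, maximum=16103.68)
  result = max(8051.84, min(16103.68, 10648.67)) = max(8051.84, 10648.67) = 10648.67
  was_clamped = (10648.67 != 10648.67) = false
  -> result = 10648.67
10648.67


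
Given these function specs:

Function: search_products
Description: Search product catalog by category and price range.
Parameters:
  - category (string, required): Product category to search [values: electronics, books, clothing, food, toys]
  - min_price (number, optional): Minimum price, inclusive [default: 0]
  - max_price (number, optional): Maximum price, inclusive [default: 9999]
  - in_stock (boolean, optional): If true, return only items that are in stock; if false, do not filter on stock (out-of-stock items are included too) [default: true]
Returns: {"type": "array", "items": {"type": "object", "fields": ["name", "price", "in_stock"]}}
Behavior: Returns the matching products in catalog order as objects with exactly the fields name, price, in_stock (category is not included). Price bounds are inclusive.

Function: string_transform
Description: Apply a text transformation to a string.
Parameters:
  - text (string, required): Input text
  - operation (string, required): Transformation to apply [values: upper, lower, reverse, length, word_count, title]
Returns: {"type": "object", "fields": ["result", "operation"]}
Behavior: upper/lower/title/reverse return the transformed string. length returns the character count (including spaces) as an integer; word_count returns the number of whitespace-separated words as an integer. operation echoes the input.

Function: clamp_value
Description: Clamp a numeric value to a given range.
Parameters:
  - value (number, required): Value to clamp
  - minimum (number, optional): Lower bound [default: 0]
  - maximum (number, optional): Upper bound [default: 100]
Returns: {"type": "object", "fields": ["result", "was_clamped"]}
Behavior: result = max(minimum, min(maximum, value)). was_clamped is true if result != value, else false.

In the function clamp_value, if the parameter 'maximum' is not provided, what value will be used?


The clamp_value spec declares:
  - maximum (number, optional): Upper bound [default: 100]
Default:
100


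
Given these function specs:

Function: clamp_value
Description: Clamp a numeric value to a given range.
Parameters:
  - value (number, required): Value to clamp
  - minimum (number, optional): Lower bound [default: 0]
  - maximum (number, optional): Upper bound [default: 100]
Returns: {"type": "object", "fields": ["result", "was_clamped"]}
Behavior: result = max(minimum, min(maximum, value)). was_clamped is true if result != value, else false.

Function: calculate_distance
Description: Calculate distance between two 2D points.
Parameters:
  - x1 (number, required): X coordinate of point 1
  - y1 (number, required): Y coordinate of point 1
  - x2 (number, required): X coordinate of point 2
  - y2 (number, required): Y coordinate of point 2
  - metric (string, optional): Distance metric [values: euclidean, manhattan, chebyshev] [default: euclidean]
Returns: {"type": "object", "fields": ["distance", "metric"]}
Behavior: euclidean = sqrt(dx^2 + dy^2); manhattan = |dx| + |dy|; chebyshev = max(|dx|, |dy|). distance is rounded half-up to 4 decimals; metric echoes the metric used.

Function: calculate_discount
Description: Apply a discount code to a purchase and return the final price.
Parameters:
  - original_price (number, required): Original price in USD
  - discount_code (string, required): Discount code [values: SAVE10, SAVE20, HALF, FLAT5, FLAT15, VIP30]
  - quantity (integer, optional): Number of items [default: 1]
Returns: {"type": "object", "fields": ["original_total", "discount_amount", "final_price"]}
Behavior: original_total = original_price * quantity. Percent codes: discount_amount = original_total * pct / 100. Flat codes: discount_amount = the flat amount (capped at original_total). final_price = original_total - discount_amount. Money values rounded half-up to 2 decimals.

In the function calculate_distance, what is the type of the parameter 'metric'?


The calculate_distance spec declares:
  - metric (string, optional): Distance metric [values: euclidean, manhattan, chebyshev] [default: euclidean]
Type:
string


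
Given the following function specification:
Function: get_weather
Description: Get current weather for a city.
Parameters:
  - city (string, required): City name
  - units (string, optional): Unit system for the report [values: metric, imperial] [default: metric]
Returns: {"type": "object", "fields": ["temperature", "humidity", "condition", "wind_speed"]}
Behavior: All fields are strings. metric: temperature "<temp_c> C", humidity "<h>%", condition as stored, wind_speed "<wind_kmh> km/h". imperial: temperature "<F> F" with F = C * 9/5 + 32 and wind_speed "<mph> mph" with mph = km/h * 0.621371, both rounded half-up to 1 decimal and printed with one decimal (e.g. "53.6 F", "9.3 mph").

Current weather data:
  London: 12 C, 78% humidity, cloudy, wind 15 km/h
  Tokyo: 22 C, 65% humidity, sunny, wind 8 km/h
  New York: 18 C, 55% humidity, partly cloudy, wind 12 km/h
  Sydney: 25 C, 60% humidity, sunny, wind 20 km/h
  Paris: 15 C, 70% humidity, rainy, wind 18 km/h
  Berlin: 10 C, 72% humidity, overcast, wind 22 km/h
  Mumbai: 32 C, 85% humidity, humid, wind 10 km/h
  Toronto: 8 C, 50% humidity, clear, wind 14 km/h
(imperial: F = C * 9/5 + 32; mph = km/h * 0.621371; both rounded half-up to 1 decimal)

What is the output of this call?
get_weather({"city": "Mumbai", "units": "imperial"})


Mumbai record: 32 C, 85%, humid, 10 km/h
imperial: temperature = 32 * 9/5 + 32 = 89.6 -> 89.6 F
imperial: wind_speed = 10 * 0.621371 = 6.21371 -> 6.2 mph
Output:
{"temperature": "89.6 F", "humidity": "85%", "condition": "humid", "wind_speed": "6.2 mph"}


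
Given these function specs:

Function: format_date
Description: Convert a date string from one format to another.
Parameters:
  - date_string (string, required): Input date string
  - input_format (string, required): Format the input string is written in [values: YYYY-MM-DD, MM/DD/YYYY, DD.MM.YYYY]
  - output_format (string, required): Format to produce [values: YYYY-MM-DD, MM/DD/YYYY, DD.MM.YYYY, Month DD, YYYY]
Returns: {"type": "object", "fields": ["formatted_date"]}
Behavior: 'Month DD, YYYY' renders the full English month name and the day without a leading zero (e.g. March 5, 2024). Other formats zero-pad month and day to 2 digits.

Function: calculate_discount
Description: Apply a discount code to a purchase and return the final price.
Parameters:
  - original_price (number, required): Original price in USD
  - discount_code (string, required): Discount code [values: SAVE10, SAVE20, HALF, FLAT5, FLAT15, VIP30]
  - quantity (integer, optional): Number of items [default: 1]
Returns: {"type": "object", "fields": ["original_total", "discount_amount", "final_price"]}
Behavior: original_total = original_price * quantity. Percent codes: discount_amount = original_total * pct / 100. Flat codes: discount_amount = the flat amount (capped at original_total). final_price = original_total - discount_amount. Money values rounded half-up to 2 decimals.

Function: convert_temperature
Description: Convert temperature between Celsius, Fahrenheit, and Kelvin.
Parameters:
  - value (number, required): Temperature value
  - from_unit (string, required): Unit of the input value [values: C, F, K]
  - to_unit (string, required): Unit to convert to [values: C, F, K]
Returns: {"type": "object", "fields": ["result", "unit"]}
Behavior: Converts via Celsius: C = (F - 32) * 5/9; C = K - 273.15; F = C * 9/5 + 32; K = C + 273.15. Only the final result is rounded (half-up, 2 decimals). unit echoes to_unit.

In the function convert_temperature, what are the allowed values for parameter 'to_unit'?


The convert_temperature spec declares:
  - to_unit (string, required): Unit to convert to [values: C, F, K]
Allowed values:
C, F, K


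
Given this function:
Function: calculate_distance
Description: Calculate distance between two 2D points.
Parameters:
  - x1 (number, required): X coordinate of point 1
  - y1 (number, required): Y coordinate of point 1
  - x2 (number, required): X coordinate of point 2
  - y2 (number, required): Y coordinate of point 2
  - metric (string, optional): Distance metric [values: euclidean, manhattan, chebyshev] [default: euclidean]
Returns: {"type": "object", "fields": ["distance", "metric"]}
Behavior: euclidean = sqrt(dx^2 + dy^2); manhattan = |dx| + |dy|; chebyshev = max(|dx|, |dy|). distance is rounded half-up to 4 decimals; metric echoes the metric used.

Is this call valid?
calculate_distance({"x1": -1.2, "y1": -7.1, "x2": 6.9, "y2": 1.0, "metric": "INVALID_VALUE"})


Checking parameter values...
Parameter 'metric' has value 'INVALID_VALUE' not in allowed: euclidean, manhattan, chebyshev
Invalid - 'metric' must be one of euclidean, manhattan, chebyshev


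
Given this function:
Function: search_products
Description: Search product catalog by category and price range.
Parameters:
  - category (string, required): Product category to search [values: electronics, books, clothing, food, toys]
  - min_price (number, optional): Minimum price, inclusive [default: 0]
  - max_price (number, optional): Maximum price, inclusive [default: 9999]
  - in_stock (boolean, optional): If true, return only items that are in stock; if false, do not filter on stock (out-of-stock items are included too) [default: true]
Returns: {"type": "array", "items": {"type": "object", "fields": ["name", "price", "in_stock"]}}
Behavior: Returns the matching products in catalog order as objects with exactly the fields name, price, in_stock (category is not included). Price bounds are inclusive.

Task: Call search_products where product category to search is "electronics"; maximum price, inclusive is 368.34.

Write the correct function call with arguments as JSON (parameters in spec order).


Mapping each described value to its parameter name:
  'Product category to search' -> category = "electronics"
  'Maximum price, inclusive' -> max_price = 368.34
search_products({"category": "electronics", "max_price": 368.34})


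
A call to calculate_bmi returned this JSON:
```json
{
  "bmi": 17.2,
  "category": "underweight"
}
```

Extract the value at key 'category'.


underweight


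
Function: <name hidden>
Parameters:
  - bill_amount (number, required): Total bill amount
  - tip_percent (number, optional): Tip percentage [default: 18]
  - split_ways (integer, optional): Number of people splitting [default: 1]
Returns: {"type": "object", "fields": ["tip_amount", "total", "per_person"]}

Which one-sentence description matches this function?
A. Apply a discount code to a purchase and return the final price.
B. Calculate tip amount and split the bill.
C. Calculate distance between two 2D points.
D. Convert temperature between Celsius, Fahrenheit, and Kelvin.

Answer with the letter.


Parameters bill_amount, tip_percent, split_ways and return ["tip_amount", "total", "per_person"] fit: Calculate tip amount and split the bill.
B


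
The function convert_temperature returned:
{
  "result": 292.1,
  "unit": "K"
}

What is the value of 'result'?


292.1


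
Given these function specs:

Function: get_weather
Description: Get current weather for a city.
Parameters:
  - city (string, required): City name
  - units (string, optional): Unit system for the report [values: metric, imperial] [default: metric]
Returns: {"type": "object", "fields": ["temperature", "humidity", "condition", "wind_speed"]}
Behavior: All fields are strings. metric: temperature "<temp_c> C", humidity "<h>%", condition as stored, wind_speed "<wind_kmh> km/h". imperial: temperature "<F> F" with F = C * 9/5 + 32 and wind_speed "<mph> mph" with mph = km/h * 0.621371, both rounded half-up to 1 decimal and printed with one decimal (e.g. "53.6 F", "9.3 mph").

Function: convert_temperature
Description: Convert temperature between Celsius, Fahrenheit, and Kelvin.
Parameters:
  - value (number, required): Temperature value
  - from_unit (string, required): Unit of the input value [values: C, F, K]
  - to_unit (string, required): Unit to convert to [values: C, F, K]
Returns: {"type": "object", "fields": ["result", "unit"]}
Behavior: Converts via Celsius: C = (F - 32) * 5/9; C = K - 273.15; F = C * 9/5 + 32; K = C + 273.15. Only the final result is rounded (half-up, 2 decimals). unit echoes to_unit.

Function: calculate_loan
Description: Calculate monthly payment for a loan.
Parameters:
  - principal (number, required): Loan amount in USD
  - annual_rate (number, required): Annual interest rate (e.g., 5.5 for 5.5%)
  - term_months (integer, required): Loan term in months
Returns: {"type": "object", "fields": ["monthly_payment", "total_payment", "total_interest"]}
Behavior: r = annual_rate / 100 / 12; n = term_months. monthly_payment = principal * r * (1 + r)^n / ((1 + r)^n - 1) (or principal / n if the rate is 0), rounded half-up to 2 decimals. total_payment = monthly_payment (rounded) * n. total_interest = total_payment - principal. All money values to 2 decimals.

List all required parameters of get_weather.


Parameters of get_weather and their required/optional flag:
  city: required
  units: optional
city


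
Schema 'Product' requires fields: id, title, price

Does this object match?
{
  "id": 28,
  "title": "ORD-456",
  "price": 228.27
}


Checking required fields... All present.
Valid - all required fields present


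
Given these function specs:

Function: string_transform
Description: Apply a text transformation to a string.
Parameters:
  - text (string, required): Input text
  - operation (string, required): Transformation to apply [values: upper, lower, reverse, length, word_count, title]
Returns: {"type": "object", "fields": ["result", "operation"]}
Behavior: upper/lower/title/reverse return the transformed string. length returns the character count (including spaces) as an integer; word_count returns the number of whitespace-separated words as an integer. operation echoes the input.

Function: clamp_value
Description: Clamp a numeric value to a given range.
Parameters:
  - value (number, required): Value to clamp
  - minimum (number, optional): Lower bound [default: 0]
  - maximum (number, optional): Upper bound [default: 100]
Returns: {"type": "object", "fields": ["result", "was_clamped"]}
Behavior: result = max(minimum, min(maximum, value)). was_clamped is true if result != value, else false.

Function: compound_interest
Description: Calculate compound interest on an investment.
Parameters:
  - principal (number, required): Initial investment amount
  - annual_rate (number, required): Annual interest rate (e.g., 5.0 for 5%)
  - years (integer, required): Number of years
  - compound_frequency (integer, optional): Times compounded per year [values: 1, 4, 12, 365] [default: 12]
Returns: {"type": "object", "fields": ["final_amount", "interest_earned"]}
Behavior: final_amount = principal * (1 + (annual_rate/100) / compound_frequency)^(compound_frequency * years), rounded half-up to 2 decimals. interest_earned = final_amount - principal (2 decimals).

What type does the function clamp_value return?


The clamp_value spec declares Returns: {"type": "object", "fields": ["result", "was_clamped"]}
Type:
object


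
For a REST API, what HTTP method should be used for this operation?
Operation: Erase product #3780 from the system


GET = read, POST = create, PUT = update/replace, DELETE = remove
This operation is a removal.
DELETE


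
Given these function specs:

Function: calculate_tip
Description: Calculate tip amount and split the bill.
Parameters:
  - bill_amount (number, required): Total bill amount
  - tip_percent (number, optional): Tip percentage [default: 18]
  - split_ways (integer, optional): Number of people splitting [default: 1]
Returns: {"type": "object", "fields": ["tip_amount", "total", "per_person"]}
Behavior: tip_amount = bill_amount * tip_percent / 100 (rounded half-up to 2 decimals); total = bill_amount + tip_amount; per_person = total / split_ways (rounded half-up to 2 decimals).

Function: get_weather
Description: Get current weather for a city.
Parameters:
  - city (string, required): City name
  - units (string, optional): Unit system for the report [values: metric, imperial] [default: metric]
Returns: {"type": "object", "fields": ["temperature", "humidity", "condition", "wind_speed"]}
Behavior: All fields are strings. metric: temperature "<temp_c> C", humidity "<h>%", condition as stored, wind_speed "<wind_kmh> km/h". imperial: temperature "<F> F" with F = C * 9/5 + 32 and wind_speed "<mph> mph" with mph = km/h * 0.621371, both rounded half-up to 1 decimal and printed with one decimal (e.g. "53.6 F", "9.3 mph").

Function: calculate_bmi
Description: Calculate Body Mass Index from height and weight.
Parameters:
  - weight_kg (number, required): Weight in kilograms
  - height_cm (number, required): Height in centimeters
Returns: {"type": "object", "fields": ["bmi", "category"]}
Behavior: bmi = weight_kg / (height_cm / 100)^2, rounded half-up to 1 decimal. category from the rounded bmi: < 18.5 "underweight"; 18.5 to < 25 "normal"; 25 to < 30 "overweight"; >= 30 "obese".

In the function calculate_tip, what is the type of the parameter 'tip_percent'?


The calculate_tip spec declares:
  - tip_percent (number, optional): Tip percentage [default: 18]
Type:
number


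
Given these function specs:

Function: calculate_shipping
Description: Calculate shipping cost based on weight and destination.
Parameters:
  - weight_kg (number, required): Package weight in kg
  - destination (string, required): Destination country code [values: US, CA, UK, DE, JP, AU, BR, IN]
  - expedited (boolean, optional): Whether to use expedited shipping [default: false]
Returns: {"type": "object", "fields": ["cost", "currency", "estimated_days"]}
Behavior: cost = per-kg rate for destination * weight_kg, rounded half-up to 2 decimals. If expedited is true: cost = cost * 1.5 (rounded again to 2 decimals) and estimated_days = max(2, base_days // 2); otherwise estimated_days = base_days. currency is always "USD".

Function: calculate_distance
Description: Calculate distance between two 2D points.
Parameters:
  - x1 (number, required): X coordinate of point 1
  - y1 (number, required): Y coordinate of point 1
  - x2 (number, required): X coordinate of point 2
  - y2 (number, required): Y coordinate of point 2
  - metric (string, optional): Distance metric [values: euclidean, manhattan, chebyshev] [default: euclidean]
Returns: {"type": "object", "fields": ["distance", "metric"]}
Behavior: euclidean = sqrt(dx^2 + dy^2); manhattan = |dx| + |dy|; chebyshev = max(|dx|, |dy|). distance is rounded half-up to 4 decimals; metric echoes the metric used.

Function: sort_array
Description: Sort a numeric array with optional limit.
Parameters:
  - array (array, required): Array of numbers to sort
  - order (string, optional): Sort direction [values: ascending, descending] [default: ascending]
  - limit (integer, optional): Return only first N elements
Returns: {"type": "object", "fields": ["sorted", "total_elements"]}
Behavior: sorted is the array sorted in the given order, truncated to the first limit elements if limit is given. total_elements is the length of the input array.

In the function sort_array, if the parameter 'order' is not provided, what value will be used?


The sort_array spec declares:
  - order (string, optional): Sort direction [values: ascending, descending] [default: ascending]
Default:
ascending


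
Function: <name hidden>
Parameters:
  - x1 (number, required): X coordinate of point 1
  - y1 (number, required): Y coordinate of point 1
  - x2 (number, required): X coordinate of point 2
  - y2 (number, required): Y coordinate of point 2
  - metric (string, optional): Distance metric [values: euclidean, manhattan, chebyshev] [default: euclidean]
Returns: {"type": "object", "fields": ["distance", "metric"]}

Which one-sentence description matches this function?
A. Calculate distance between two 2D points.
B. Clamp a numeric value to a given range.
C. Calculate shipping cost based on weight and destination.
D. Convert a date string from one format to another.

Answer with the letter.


Parameters x1, y1, x2, y2, metric and return ["distance", "metric"] fit: Calculate distance between two 2D points.
A


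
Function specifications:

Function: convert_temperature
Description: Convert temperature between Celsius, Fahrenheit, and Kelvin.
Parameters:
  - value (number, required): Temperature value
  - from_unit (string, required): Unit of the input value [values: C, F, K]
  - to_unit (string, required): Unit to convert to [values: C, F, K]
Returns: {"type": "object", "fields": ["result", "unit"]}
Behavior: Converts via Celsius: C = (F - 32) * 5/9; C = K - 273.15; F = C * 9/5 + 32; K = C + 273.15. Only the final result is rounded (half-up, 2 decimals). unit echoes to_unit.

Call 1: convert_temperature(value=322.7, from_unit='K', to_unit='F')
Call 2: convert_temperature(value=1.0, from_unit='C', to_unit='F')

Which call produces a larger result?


Call 1:
  To C: 322.7 - 273.15 = 49.55
  To F: 49.55 * 9/5 + 32 = 121.19
  Round to 2 decimals: 121.19
  -> 121.19 F
Call 2:
  Input already in C: 1
  To F: 1 * 9/5 + 32 = 33.8
  Round to 2 decimals: 33.8
  -> 33.8 F
Call 1 (121.19 F)


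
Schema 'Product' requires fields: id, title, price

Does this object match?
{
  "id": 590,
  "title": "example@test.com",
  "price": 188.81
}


Checking required fields... All present.
Valid - all required fields present


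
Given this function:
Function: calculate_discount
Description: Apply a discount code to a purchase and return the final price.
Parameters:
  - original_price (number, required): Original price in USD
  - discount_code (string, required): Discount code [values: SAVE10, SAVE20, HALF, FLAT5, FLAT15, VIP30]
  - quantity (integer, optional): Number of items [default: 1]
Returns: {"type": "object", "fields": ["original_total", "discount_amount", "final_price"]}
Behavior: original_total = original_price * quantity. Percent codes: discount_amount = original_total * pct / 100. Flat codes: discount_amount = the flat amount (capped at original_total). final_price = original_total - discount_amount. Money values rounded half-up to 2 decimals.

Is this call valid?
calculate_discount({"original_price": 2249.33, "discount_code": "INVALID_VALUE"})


Checking parameter values...
Parameter 'discount_code' has value 'INVALID_VALUE' not in allowed: SAVE10, SAVE20, HALF, FLAT5, FLAT15, VIP30
Invalid - 'discount_code' must be one of SAVE10, SAVE20, HALF, FLAT5, FLAT15, VIP30


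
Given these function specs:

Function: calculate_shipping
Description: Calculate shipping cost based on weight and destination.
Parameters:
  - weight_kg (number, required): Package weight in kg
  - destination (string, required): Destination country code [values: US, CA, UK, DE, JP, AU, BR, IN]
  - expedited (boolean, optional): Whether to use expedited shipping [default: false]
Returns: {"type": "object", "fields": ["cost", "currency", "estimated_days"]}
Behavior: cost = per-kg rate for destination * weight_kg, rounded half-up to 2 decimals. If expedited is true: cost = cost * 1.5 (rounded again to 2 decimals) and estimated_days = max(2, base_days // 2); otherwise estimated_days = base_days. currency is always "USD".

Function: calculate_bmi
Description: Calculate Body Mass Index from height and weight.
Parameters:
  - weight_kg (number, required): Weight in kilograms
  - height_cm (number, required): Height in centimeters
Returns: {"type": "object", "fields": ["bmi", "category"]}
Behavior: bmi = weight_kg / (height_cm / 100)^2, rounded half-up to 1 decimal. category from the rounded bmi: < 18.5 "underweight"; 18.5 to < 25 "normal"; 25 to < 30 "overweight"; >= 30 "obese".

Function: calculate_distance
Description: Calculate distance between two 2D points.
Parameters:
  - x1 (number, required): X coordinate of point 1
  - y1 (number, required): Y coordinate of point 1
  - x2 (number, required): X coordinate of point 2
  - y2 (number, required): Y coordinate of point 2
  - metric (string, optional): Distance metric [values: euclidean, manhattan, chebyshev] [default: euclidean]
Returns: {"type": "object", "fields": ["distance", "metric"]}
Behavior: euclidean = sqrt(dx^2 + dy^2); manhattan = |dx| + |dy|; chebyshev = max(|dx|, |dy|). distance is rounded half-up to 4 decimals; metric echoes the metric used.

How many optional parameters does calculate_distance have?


Parameters of calculate_distance: x1 (required), y1 (required), x2 (required), y2 (required), metric (optional)
Optional count:
1


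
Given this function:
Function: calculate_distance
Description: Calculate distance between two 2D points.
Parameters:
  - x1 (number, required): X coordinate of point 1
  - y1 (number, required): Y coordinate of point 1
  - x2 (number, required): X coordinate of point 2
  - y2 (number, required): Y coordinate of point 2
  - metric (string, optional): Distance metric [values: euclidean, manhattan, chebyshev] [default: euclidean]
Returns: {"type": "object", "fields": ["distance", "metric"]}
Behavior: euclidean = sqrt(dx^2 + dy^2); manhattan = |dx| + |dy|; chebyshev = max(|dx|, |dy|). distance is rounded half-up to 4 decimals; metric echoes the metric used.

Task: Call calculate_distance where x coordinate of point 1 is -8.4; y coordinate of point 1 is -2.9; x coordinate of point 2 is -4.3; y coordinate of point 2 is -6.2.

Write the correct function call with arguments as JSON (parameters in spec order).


Mapping each described value to its parameter name:
  'X coordinate of point 1' -> x1 = -8.4
  'Y coordinate of point 1' -> y1 = -2.9
  'X coordinate of point 2' -> x2 = -4.3
  'Y coordinate of point 2' -> y2 = -6.2
calculate_distance({"x1": -8.4, "y1": -2.9, "x2": -4.3, "y2": -6.2})


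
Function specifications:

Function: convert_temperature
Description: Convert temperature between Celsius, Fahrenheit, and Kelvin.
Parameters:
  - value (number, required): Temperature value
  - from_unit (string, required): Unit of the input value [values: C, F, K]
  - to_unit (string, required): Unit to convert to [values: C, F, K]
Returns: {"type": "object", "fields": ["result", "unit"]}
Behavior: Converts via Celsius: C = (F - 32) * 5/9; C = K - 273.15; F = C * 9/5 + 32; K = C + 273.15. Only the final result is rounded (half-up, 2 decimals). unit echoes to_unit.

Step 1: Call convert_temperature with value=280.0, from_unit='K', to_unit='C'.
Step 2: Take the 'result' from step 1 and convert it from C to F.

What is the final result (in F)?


Step 1: convert_temperature(value=280.0, from_unit=K, to_unit=C)
  To C: 280 - 273.15 = 6.85
  Target is C: 6.85
  Round to 2 decimals: 6.85
  -> result = 6.85 C
Step 2: convert_temperature(value=6.85, from_unit=C, to_unit=F)
  Input already in C: 6.85
  To F: 6.85 * 9/5 + 32 = 44.33
  Round to 2 decimals: 44.33
  -> result = 44.33 F
44.33 F


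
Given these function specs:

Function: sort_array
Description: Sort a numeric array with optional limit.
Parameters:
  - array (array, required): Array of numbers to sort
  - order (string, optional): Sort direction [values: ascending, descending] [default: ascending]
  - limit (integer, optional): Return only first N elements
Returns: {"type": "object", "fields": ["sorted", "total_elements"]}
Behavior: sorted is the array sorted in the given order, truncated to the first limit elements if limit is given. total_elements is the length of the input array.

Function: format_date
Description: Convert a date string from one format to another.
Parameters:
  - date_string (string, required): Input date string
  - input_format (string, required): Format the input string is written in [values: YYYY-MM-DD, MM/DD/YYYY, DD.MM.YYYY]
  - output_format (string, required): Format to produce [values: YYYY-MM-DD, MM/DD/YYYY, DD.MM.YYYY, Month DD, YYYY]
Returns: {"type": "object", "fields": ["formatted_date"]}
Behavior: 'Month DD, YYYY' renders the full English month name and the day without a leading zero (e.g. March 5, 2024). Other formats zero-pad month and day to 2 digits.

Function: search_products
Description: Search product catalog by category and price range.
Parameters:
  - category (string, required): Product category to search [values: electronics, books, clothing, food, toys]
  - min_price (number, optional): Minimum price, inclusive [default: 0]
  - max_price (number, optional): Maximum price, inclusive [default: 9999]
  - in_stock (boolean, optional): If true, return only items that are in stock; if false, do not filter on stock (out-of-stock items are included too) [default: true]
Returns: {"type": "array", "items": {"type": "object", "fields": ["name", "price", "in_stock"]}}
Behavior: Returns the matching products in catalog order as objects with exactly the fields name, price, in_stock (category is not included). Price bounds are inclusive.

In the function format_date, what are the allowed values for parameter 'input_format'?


The format_date spec declares:
  - input_format (string, required): Format the input string is written in [values: YYYY-MM-DD, MM/DD/YYYY, DD.MM.YYYY]
Allowed values:
YYYY-MM-DD, MM/DD/YYYY, DD.MM.YYYY


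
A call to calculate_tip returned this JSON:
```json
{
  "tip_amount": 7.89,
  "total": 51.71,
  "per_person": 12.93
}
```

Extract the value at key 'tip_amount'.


7.89


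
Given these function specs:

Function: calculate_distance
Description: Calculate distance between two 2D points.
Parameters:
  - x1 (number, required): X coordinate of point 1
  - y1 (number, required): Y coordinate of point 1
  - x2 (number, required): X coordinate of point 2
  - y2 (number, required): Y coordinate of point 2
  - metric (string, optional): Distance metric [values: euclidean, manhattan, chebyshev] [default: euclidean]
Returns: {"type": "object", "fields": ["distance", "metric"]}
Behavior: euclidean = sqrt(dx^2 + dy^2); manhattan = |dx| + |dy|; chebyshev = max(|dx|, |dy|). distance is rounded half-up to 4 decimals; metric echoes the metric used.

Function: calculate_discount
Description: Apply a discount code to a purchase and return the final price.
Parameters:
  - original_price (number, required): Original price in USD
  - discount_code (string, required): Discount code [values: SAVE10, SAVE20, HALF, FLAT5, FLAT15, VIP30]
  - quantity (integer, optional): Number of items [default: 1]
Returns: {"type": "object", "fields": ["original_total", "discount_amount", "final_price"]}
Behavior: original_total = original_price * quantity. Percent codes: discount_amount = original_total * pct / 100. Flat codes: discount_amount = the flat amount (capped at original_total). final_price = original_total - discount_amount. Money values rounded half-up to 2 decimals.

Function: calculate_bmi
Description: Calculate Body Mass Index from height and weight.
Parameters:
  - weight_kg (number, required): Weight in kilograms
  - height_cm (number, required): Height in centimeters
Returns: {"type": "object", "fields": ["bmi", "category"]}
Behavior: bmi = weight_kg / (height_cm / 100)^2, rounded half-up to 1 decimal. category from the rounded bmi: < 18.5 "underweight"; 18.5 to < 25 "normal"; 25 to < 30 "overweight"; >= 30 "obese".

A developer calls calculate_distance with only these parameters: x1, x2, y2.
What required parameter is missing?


Required parameters: x1, y1, x2, y2
Provided: x1, x2, y2
Missing: y1
y1


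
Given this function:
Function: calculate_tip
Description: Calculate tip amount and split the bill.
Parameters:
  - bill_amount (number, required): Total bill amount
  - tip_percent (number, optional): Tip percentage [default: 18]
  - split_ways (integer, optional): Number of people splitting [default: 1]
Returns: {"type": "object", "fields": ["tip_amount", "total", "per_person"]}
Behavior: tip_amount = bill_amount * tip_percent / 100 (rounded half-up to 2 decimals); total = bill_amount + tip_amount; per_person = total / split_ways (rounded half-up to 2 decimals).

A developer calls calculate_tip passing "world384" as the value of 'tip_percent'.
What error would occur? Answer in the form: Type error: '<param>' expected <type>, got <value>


Spec: 'tip_percent' is declared as number; "world384" is a string.
Type error: 'tip_percent' expected number, got "world384"


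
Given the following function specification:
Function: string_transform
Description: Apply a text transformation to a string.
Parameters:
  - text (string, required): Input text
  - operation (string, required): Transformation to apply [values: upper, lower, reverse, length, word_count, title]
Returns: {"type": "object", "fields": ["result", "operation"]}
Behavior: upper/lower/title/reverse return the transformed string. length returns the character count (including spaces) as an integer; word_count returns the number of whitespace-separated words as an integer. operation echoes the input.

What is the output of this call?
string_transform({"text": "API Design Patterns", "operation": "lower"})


lower('API Design Patterns') = 'api design patterns'
Output:
{"result": "api design patterns", "operation": "lower"}


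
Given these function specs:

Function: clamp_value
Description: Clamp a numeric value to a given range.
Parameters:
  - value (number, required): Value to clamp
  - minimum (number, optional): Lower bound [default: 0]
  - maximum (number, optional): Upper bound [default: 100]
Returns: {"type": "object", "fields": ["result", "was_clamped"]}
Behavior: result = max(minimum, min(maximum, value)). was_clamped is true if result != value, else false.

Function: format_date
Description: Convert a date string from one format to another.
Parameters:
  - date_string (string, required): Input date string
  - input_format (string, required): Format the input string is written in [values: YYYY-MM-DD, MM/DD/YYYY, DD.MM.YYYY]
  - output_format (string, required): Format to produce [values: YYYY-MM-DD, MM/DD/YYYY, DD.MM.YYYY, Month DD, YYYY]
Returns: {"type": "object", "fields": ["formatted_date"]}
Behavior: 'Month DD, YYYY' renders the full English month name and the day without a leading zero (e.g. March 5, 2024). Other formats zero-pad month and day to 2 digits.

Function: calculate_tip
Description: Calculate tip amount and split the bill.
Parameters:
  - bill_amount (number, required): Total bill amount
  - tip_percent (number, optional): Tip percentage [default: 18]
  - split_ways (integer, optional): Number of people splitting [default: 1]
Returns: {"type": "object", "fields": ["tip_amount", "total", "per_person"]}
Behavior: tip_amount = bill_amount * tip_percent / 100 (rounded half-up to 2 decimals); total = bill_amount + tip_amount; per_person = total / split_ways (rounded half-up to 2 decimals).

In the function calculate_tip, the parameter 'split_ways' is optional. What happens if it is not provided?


The calculate_tip spec declares:
  - split_ways (integer, optional): Number of people splitting [default: 1]
It defaults to 1


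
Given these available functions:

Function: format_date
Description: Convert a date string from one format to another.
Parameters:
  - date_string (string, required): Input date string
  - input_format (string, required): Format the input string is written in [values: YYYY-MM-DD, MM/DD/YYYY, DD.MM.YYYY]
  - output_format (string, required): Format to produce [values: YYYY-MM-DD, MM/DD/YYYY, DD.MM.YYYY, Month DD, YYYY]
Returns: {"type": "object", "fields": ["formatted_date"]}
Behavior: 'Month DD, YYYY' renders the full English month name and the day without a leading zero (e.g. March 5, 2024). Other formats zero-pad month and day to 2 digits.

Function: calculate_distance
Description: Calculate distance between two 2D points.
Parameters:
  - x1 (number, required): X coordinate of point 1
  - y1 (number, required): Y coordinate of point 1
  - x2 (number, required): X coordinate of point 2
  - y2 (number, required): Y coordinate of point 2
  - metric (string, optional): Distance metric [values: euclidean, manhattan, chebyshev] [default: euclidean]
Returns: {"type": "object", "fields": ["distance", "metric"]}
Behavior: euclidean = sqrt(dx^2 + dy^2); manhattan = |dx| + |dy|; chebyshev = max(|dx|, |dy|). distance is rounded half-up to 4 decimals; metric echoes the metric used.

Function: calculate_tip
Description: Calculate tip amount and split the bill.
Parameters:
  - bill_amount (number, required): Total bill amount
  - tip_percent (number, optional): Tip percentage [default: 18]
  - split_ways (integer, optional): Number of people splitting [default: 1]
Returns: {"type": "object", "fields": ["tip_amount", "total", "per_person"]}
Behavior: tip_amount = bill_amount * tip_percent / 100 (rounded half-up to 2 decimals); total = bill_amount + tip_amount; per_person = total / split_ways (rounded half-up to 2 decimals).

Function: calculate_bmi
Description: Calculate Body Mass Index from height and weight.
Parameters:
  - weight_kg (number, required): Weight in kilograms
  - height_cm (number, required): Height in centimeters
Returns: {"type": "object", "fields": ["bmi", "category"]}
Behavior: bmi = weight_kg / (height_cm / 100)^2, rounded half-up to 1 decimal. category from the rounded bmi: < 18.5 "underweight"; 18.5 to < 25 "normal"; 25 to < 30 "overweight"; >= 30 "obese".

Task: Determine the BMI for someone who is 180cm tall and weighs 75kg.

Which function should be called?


The task needs a function whose description is: Calculate Body Mass Index from height and weight.
calculate_bmi
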